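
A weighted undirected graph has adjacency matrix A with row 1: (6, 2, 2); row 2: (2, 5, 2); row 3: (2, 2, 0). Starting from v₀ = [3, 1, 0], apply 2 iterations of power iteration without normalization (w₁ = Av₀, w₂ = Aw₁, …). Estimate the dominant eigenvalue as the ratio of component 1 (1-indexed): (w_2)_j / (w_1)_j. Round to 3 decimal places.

w1 = Av₀ = (6·3 + 2·1 + 2·0; 2·3 + 5·1 + 2·0; 2·3 + 2·1 + 0·0) = (20, 11, 8)
w2 = Aw1 = (6·20 + 2·11 + 2·8; 2·20 + 5·11 + 2·8; 2·20 + 2·11 + 0·8) = (158, 111, 62)
Ratio at component: 158 / 20 = 7.900

7.900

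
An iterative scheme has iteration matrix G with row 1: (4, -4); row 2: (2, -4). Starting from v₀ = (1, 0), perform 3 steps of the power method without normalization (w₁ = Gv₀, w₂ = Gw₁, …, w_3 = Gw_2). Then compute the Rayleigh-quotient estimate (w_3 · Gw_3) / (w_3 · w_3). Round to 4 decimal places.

λ ≈ 1.6000

w1 = Gv₀ = (4·1 + (-4)·0; 2·1 + (-4)·0) = (4, 2)
w2 = Gw1 = (4·4 + (-4)·2; 2·4 + (-4)·2) = (8, 0)
w3 = Gw2 = (32, 16)
Gw3 = (64, 0)
w3·Gw3 = 32·64 + 16·0 = 2048; w3·w3 = 32·32 + 16·16 = 1280
λ ≈ 2048/1280 = 1.6000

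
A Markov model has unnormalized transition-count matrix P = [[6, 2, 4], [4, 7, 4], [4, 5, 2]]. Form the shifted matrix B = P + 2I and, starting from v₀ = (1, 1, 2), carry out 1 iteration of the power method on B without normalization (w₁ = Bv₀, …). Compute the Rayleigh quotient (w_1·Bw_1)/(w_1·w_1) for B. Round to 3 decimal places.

14.844

B = P + 2I has rows (8, 2, 4); (4, 9, 4); (4, 5, 4)
w1 = Bv₀ = (18, 21, 17)
Bw1 = (254, 329, 245)
w1·Bw1 = 15646; w1·w1 = 1054; μ ≈ 15646/1054 = 14.844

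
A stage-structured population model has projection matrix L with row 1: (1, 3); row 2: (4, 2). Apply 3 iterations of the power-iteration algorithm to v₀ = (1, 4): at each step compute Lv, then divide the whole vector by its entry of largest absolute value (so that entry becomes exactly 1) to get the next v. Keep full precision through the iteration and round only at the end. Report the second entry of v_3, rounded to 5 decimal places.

Lv0 = (13.000000, 12.000000); divide by 13.000000 → v1 = (1.000000, 0.923077)
Lv1 = (3.769231, 5.846154); divide by 5.846154 → v2 = (0.644737, 1.000000)
Lv2 = (3.644737, 4.578947); divide by 4.578947 → v3 = (0.795977, 1.000000)
Requested entry of v3: 348/348 = 1.00000

1.00000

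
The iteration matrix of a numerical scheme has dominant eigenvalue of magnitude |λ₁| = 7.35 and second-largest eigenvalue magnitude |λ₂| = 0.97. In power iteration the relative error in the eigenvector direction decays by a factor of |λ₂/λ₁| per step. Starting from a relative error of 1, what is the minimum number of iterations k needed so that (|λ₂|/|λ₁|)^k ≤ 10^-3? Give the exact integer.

|λ₂/λ₁| = 0.97/7.35 = 0.13197
Need k ≥ ln(10^-3) / ln(0.13197) = -6.9078 / -2.0252 ≈ 3.411
Smallest integer k satisfying the bound: 4

4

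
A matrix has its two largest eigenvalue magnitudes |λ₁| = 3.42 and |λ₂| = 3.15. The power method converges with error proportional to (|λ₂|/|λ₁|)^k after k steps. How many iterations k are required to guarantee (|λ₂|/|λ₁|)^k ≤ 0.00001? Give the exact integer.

|λ₂/λ₁| = 3.15/3.42 = 0.92105
Need k ≥ ln(0.00001) / ln(0.92105) = -11.5129 / -0.0822 ≈ 139.995
Smallest integer k satisfying the bound: 140

140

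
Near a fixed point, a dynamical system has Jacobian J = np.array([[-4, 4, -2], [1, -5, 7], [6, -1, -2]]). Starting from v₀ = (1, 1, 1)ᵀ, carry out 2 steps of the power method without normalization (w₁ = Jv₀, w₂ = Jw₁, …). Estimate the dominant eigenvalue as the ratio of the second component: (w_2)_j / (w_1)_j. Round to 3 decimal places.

λ ≈ 1.333

w1 = Jv₀ = ((-4)·1 + 4·1 + (-2)·1; 1·1 + (-5)·1 + 7·1; 6·1 + (-1)·1 + (-2)·1) = (-2, 3, 3)
w2 = Jw1 = ((-4)·(-2) + 4·3 + (-2)·3; 1·(-2) + (-5)·3 + 7·3; 6·(-2) + (-1)·3 + (-2)·3) = (14, 4, -21)
Ratio at component: 4 / 3 = 1.333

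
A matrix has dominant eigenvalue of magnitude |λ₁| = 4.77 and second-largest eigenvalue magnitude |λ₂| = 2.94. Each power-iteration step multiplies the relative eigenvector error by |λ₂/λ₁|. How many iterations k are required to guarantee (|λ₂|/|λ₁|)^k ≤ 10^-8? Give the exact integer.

|λ₂/λ₁| = 2.94/4.77 = 0.61635
Need k ≥ ln(10^-8) / ln(0.61635) = -18.4207 / -0.4839 ≈ 38.064
Smallest integer k satisfying the bound: 39

39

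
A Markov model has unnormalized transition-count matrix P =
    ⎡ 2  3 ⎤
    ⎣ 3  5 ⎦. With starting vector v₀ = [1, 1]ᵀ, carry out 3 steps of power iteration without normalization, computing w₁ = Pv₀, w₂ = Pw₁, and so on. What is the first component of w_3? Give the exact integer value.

233

w1 = Pv₀ = (2·1 + 3·1; 3·1 + 5·1) = (5, 8)
w2 = Pw1 = (2·5 + 3·8; 3·5 + 5·8) = (34, 55)
w3 = Pw2 = (233, 377)
The requested component of w3 is 233.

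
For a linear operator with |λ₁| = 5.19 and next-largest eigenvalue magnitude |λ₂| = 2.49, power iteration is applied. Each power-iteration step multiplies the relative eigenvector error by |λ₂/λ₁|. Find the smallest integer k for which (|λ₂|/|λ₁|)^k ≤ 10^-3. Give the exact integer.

10

|λ₂/λ₁| = 2.49/5.19 = 0.47977
Need k ≥ ln(10^-3) / ln(0.47977) = -6.9078 / -0.7345 ≈ 9.405
Smallest integer k satisfying the bound: 10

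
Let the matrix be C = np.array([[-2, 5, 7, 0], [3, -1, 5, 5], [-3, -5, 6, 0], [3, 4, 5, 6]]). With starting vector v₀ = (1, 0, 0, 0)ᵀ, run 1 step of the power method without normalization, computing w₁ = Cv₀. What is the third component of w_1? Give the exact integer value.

w1 = Cv₀ = ((-2)·1 + 5·0 + 7·0 + 0·0; 3·1 + (-1)·0 + 5·0 + 5·0; (-3)·1 + (-5)·0 + 6·0 + 0·0; 3·1 + 4·0 + 5·0 + 6·0) = (-2, 3, -3, 3)
The requested component of w1 is -3.

-3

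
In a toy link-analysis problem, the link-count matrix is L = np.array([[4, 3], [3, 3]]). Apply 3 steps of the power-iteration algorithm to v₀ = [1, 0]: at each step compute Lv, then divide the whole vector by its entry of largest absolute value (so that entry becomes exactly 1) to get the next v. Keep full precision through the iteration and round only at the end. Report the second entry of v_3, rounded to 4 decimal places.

Lv0 = (4.00000, 3.00000); divide by 4.00000 → v1 = (1.00000, 0.75000)
Lv1 = (6.25000, 5.25000); divide by 6.25000 → v2 = (1.00000, 0.84000)
Lv2 = (6.52000, 5.52000); divide by 6.52000 → v3 = (1.00000, 0.84663)
Requested entry of v3: 138/163 = 0.8466

0.8466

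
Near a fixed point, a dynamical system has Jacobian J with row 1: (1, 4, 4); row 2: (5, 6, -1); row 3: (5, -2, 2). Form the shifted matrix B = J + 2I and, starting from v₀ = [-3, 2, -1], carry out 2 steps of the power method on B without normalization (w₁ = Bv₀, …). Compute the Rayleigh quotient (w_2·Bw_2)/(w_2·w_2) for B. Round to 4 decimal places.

7.7098

B = J + 2I has rows (3, 4, 4); (5, 8, -1); (5, -2, 4)
w1 = Bv₀ = (3·(-3) + 4·2 + 4·(-1); 5·(-3) + 8·2 + (-1)·(-1); 5·(-3) + (-2)·2 + 4·(-1)) = (-5, 2, -23)
w2 = Bw1 = (3·(-5) + 4·2 + 4·(-23); 5·(-5) + 8·2 + (-1)·(-23); 5·(-5) + (-2)·2 + 4·(-23)) = (-99, 14, -121)
Bw2 = (-725, -262, -1007)
w2·Bw2 = 189954; w2·w2 = 24638; μ ≈ 189954/24638 = 7.7098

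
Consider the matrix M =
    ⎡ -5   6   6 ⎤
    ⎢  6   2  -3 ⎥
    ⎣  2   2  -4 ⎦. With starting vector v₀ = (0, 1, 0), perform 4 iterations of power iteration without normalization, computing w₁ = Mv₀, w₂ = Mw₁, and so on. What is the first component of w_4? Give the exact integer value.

-1218

w1 = Mv₀ = ((-5)·0 + 6·1 + 6·0; 6·0 + 2·1 + (-3)·0; 2·0 + 2·1 + (-4)·0) = (6, 2, 2)
w2 = Mw1 = ((-5)·6 + 6·2 + 6·2; 6·6 + 2·2 + (-3)·2; 2·6 + 2·2 + (-4)·2) = (-6, 34, 8)
w3 = Mw2 = (282, 8, 24)
w4 = Mw3 = (-1218, 1636, 484)
The requested component of w4 is -1218.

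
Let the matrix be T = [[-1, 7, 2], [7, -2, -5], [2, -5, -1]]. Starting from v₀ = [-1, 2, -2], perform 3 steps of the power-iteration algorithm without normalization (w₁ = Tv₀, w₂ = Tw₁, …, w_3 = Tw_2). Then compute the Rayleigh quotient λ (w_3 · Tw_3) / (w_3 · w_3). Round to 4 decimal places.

-10.0294

w1 = Tv₀ = ((-1)·(-1) + 7·2 + 2·(-2); 7·(-1) + (-2)·2 + (-5)·(-2); 2·(-1) + (-5)·2 + (-1)·(-2)) = (11, -1, -10)
w2 = Tw1 = ((-1)·11 + 7·(-1) + 2·(-10); 7·11 + (-2)·(-1) + (-5)·(-10); 2·11 + (-5)·(-1) + (-1)·(-10)) = (-38, 129, 37)
w3 = Tw2 = (1015, -709, -758)
Tw3 = (-7494, 12313, 6333)
w3·Tw3 = 1015·(-7494) + (-709)·12313 + (-758)·6333 = -21136741; w3·w3 = 1015·1015 + (-709)·(-709) + (-758)·(-758) = 2107470
λ ≈ -21136741/2107470 = -10.0294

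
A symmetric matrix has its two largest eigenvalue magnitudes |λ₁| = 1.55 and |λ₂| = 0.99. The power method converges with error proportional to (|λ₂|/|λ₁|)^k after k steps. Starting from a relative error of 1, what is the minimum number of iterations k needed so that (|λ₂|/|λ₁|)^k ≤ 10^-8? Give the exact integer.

|λ₂/λ₁| = 0.99/1.55 = 0.63871
Need k ≥ ln(10^-8) / ln(0.63871) = -18.4207 / -0.4483 ≈ 41.090
Smallest integer k satisfying the bound: 42

42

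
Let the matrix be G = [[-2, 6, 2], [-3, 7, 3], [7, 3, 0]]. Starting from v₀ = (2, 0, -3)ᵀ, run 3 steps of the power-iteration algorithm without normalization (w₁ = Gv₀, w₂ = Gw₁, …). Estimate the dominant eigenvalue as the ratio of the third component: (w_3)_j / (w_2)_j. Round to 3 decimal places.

w1 = Gv₀ = ((-2)·2 + 6·0 + 2·(-3); (-3)·2 + 7·0 + 3·(-3); 7·2 + 3·0 + 0·(-3)) = (-10, -15, 14)
w2 = Gw1 = ((-2)·(-10) + 6·(-15) + 2·14; (-3)·(-10) + 7·(-15) + 3·14; 7·(-10) + 3·(-15) + 0·14) = (-42, -33, -115)
w3 = Gw2 = (-344, -450, -393)
Ratio at component: -393 / -115 = 3.417

λ ≈ 3.417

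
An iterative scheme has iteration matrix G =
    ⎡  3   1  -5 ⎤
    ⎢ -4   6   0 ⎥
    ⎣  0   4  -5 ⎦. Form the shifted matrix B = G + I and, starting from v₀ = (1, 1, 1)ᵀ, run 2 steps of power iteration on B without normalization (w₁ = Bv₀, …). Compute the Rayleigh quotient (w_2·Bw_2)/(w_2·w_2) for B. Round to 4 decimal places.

B = G + I has rows (4, 1, -5); (-4, 7, 0); (0, 4, -4)
w1 = Bv₀ = (0, 3, 0)
w2 = Bw1 = (3, 21, 12)
Bw2 = (-27, 135, 36)
w2·Bw2 = 3186; w2·w2 = 594; μ ≈ 3186/594 = 5.3636

μ ≈ 5.3636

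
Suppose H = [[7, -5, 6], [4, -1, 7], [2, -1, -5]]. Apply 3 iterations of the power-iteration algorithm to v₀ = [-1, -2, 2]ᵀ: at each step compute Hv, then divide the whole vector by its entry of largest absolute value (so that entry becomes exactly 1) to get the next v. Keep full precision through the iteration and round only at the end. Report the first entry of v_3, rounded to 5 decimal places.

Hv0 = (15.000000, 12.000000, -10.000000); divide by 15.000000 → v1 = (1.000000, 0.800000, -0.666667)
Hv1 = (-1.000000, -1.466667, 4.533333); divide by 4.533333 → v2 = (-0.220588, -0.323529, 1.000000)
Hv2 = (6.073529, 6.441176, -5.117647); divide by 6.441176 → v3 = (0.942922, 1.000000, -0.794521)
Requested entry of v3: 413/438 = 0.94292

0.94292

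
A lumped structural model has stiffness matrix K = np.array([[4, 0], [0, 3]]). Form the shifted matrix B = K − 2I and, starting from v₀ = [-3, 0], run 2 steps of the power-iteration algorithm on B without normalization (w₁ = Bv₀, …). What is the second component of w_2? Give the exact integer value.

B = K − 2I has rows (2, 0); (0, 1)
w1 = Bv₀ = (-6, 0)
w2 = Bw1 = (-12, 0)
Requested component of w2: 0

0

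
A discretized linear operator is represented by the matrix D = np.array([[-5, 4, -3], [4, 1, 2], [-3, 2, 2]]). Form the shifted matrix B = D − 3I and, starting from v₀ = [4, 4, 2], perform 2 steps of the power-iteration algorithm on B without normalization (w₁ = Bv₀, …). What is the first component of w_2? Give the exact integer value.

242

B = D − 3I has rows (-8, 4, -3); (4, -2, 2); (-3, 2, -1)
w1 = Bv₀ = (-22, 12, -6)
w2 = Bw1 = (242, -124, 96)
Requested component of w2: 242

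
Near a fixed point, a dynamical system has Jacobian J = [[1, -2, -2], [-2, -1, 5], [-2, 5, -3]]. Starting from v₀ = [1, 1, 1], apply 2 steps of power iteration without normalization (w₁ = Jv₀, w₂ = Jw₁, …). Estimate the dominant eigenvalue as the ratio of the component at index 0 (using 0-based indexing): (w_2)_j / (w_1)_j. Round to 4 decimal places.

w1 = Jv₀ = (1·1 + (-2)·1 + (-2)·1; (-2)·1 + (-1)·1 + 5·1; (-2)·1 + 5·1 + (-3)·1) = (-3, 2, 0)
w2 = Jw1 = (1·(-3) + (-2)·2 + (-2)·0; (-2)·(-3) + (-1)·2 + 5·0; (-2)·(-3) + 5·2 + (-3)·0) = (-7, 4, 16)
Ratio at component: -7 / -3 = 2.3333

λ ≈ 2.3333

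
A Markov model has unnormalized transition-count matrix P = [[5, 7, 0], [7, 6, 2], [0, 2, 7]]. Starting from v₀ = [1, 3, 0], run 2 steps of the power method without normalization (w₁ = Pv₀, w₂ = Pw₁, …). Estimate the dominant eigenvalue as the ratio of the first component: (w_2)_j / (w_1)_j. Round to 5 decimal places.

w1 = Pv₀ = (5·1 + 7·3 + 0·0; 7·1 + 6·3 + 2·0; 0·1 + 2·3 + 7·0) = (26, 25, 6)
w2 = Pw1 = (5·26 + 7·25 + 0·6; 7·26 + 6·25 + 2·6; 0·26 + 2·25 + 7·6) = (305, 344, 92)
Ratio at component: 305 / 26 = 11.73077

11.73077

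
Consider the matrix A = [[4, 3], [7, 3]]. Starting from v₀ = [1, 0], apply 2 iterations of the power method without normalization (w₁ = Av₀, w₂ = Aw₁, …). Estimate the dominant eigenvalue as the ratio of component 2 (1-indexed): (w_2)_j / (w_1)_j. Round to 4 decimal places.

w1 = Av₀ = (4·1 + 3·0; 7·1 + 3·0) = (4, 7)
w2 = Aw1 = (4·4 + 3·7; 7·4 + 3·7) = (37, 49)
Ratio at component: 49 / 7 = 7.0000

7.0000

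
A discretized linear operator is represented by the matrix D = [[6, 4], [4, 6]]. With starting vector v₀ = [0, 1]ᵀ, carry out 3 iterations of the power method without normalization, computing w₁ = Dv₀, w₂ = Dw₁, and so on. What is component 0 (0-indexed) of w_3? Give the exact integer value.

496

w1 = Dv₀ = (4, 6)
w2 = Dw1 = (48, 52)
w3 = Dw2 = (496, 504)
The requested component of w3 is 496.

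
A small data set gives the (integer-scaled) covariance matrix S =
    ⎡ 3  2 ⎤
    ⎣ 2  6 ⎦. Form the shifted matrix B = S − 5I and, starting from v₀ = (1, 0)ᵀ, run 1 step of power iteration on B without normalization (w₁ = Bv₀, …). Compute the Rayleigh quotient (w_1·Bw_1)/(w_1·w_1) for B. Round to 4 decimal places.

B = S − 5I has rows (-2, 2); (2, 1)
w1 = Bv₀ = ((-2)·1 + 2·0; 2·1 + 1·0) = (-2, 2)
Bw1 = (8, -2)
w1·Bw1 = -20; w1·w1 = 8; μ ≈ -20/8 = -2.5000

-2.5000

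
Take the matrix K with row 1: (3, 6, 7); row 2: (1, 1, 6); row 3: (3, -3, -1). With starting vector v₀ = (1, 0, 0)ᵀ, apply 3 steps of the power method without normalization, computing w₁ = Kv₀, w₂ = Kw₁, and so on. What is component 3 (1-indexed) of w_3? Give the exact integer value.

w1 = Kv₀ = (3·1 + 6·0 + 7·0; 1·1 + 1·0 + 6·0; 3·1 + (-3)·0 + (-1)·0) = (3, 1, 3)
w2 = Kw1 = (3·3 + 6·1 + 7·3; 1·3 + 1·1 + 6·3; 3·3 + (-3)·1 + (-1)·3) = (36, 22, 3)
w3 = Kw2 = (261, 76, 39)
The requested component of w3 is 39.

39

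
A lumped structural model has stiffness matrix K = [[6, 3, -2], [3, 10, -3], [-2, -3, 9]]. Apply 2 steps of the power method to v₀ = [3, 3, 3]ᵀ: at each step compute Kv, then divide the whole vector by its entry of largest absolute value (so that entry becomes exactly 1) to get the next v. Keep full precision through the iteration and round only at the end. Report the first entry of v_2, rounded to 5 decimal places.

Kv0 = (21.000000, 30.000000, 12.000000); divide by 30.000000 → v1 = (0.700000, 1.000000, 0.400000)
Kv1 = (6.400000, 10.900000, -0.800000); divide by 10.900000 → v2 = (0.587156, 1.000000, -0.073394)
Requested entry of v2: 192/327 = 0.58716

0.58716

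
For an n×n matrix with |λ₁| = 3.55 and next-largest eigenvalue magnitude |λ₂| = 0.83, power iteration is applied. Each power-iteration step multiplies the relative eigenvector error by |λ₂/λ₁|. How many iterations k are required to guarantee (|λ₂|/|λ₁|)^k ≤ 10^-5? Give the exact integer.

8

|λ₂/λ₁| = 0.83/3.55 = 0.23380
Need k ≥ ln(10^-5) / ln(0.23380) = -11.5129 / -1.4533 ≈ 7.922
Smallest integer k satisfying the bound: 8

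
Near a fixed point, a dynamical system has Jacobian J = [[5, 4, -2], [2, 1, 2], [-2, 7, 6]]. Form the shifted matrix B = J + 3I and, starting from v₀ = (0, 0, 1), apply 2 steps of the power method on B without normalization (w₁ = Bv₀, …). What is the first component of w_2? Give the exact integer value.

B = J + 3I has rows (8, 4, -2); (2, 4, 2); (-2, 7, 9)
w1 = Bv₀ = (8·0 + 4·0 + (-2)·1; 2·0 + 4·0 + 2·1; (-2)·0 + 7·0 + 9·1) = (-2, 2, 9)
w2 = Bw1 = (8·(-2) + 4·2 + (-2)·9; 2·(-2) + 4·2 + 2·9; (-2)·(-2) + 7·2 + 9·9) = (-26, 22, 99)
Requested component of w2: -26

-26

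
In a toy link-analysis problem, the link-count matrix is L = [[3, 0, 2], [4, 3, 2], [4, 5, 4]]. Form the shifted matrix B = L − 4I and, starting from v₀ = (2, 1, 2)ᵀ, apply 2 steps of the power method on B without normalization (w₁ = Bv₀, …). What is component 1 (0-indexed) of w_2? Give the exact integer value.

23

B = L − 4I has rows (-1, 0, 2); (4, -1, 2); (4, 5, 0)
w1 = Bv₀ = ((-1)·2 + 0·1 + 2·2; 4·2 + (-1)·1 + 2·2; 4·2 + 5·1 + 0·2) = (2, 11, 13)
w2 = Bw1 = ((-1)·2 + 0·11 + 2·13; 4·2 + (-1)·11 + 2·13; 4·2 + 5·11 + 0·13) = (24, 23, 63)
Requested component of w2: 23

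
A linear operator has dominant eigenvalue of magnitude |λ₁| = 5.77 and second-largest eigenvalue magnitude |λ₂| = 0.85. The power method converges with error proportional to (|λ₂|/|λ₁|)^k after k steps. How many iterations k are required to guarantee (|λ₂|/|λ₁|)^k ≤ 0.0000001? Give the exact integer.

9

|λ₂/λ₁| = 0.85/5.77 = 0.14731
Need k ≥ ln(0.0000001) / ln(0.14731) = -16.1181 / -1.9152 ≈ 8.416
Smallest integer k satisfying the bound: 9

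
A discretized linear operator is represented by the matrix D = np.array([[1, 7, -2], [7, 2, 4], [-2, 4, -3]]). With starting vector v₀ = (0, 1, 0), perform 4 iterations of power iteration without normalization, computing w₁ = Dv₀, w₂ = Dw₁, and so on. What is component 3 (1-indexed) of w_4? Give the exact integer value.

w1 = Dv₀ = (7, 2, 4)
w2 = Dw1 = (13, 69, -18)
w3 = Dw2 = (532, 157, 304)
w4 = Dw3 = (1023, 5254, -1348)
The requested component of w4 is -1348.

-1348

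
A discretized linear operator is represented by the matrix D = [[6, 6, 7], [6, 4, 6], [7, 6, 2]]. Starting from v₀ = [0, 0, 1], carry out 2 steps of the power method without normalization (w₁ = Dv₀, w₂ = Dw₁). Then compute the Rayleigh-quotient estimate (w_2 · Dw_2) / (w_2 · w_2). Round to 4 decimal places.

16.6901

w1 = Dv₀ = (6·0 + 6·0 + 7·1; 6·0 + 4·0 + 6·1; 7·0 + 6·0 + 2·1) = (7, 6, 2)
w2 = Dw1 = (6·7 + 6·6 + 7·2; 6·7 + 4·6 + 6·2; 7·7 + 6·6 + 2·2) = (92, 78, 89)
Dw2 = (1643, 1398, 1290)
w2·Dw2 = 92·1643 + 78·1398 + 89·1290 = 375010; w2·w2 = 92·92 + 78·78 + 89·89 = 22469
λ ≈ 375010/22469 = 16.6901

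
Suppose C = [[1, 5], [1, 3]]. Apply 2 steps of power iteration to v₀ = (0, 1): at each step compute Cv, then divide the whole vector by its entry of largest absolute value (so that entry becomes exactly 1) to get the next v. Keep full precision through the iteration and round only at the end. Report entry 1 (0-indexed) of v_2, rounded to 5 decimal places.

Cv0 = (5.000000, 3.000000); divide by 5.000000 → v1 = (1.000000, 0.600000)
Cv1 = (4.000000, 2.800000); divide by 4.000000 → v2 = (1.000000, 0.700000)
Requested entry of v2: 14/20 = 0.70000

0.70000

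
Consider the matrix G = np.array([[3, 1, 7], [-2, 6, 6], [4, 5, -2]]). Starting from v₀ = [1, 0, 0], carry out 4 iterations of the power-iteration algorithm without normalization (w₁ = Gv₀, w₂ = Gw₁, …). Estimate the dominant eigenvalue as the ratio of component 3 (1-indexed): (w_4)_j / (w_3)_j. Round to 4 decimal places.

λ ≈ -2.4066

w1 = Gv₀ = (3·1 + 1·0 + 7·0; (-2)·1 + 6·0 + 6·0; 4·1 + 5·0 + (-2)·0) = (3, -2, 4)
w2 = Gw1 = (3·3 + 1·(-2) + 7·4; (-2)·3 + 6·(-2) + 6·4; 4·3 + 5·(-2) + (-2)·4) = (35, 6, -6)
w3 = Gw2 = (69, -70, 182)
w4 = Gw3 = (1411, 534, -438)
Ratio at component: -438 / 182 = -2.4066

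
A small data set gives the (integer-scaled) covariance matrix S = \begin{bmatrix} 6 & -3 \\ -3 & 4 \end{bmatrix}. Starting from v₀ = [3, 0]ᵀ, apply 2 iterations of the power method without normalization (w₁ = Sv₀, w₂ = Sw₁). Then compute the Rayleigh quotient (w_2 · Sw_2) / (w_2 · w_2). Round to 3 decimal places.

w1 = Sv₀ = (6·3 + (-3)·0; (-3)·3 + 4·0) = (18, -9)
w2 = Sw1 = (6·18 + (-3)·(-9); (-3)·18 + 4·(-9)) = (135, -90)
Sw2 = (1080, -765)
w2·Sw2 = 135·1080 + (-90)·(-765) = 214650; w2·w2 = 135·135 + (-90)·(-90) = 26325
λ ≈ 214650/26325 = 8.154

λ ≈ 8.154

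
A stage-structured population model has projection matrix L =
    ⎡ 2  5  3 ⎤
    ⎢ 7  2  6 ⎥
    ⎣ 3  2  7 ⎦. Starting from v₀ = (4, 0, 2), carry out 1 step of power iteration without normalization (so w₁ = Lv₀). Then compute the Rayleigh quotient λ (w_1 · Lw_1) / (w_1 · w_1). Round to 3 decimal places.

10.335

w1 = Lv₀ = (2·4 + 5·0 + 3·2; 7·4 + 2·0 + 6·2; 3·4 + 2·0 + 7·2) = (14, 40, 26)
Lw1 = (306, 334, 304)
w1·Lw1 = 14·306 + 40·334 + 26·304 = 25548; w1·w1 = 14·14 + 40·40 + 26·26 = 2472
λ ≈ 25548/2472 = 10.335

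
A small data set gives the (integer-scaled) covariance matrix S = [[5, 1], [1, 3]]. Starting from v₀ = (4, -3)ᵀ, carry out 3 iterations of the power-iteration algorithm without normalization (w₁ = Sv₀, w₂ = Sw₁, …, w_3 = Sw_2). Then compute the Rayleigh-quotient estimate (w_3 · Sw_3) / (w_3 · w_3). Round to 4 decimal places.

λ ≈ 5.3216

w1 = Sv₀ = (5·4 + 1·(-3); 1·4 + 3·(-3)) = (17, -5)
w2 = Sw1 = (5·17 + 1·(-5); 1·17 + 3·(-5)) = (80, 2)
w3 = Sw2 = (402, 86)
Sw3 = (2096, 660)
w3·Sw3 = 402·2096 + 86·660 = 899352; w3·w3 = 402·402 + 86·86 = 169000
λ ≈ 899352/169000 = 5.3216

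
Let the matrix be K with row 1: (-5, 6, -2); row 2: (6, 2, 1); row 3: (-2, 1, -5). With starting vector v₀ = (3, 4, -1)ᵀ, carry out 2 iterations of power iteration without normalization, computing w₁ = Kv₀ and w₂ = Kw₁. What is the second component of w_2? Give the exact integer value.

w1 = Kv₀ = ((-5)·3 + 6·4 + (-2)·(-1); 6·3 + 2·4 + 1·(-1); (-2)·3 + 1·4 + (-5)·(-1)) = (11, 25, 3)
w2 = Kw1 = ((-5)·11 + 6·25 + (-2)·3; 6·11 + 2·25 + 1·3; (-2)·11 + 1·25 + (-5)·3) = (89, 119, -12)
The requested component of w2 is 119.

119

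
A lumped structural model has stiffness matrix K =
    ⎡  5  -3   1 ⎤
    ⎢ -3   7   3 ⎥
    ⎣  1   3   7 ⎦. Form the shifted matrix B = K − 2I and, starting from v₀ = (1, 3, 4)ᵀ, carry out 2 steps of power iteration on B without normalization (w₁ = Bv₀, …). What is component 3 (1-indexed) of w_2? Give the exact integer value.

220

B = K − 2I has rows (3, -3, 1); (-3, 5, 3); (1, 3, 5)
w1 = Bv₀ = (3·1 + (-3)·3 + 1·4; (-3)·1 + 5·3 + 3·4; 1·1 + 3·3 + 5·4) = (-2, 24, 30)
w2 = Bw1 = (3·(-2) + (-3)·24 + 1·30; (-3)·(-2) + 5·24 + 3·30; 1·(-2) + 3·24 + 5·30) = (-48, 216, 220)
Requested component of w2: 220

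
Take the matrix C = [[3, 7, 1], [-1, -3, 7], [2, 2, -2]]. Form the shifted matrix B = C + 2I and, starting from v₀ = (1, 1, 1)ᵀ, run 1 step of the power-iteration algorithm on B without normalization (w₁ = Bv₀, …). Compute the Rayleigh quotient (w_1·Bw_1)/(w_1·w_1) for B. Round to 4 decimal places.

B = C + 2I has rows (5, 7, 1); (-1, -1, 7); (2, 2, 0)
w1 = Bv₀ = (5·1 + 7·1 + 1·1; (-1)·1 + (-1)·1 + 7·1; 2·1 + 2·1 + 0·1) = (13, 5, 4)
Bw1 = (104, 10, 36)
w1·Bw1 = 1546; w1·w1 = 210; μ ≈ 1546/210 = 7.3619

7.3619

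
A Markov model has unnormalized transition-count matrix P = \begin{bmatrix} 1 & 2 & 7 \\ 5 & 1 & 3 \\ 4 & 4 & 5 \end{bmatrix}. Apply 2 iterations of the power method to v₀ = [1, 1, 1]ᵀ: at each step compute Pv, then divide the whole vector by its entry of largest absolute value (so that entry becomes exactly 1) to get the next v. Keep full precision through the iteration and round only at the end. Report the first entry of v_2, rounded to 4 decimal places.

0.8440

Pv0 = (10.00000, 9.00000, 13.00000); divide by 13.00000 → v1 = (0.76923, 0.69231, 1.00000)
Pv1 = (9.15385, 7.53846, 10.84615); divide by 10.84615 → v2 = (0.84397, 0.69504, 1.00000)
Requested entry of v2: 119/141 = 0.8440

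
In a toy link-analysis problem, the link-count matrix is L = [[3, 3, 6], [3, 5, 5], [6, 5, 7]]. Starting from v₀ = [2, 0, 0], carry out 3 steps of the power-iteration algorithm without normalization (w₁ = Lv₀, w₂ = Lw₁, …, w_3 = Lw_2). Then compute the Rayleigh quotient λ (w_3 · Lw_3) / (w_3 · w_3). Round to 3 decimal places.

λ ≈ 14.781

w1 = Lv₀ = (3·2 + 3·0 + 6·0; 3·2 + 5·0 + 5·0; 6·2 + 5·0 + 7·0) = (6, 6, 12)
w2 = Lw1 = (3·6 + 3·6 + 6·12; 3·6 + 5·6 + 5·12; 6·6 + 5·6 + 7·12) = (108, 108, 150)
w3 = Lw2 = (1548, 1614, 2238)
Lw3 = (22914, 23904, 33024)
w3·Lw3 = 1548·22914 + 1614·23904 + 2238·33024 = 147959640; w3·w3 = 1548·1548 + 1614·1614 + 2238·2238 = 10009944
λ ≈ 147959640/10009944 = 14.781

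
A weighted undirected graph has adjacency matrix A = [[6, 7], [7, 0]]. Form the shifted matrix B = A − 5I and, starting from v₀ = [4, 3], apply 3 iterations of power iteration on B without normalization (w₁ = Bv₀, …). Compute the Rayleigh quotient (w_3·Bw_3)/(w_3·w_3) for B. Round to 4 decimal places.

B = A − 5I has rows (1, 7); (7, -5)
w1 = Bv₀ = (1·4 + 7·3; 7·4 + (-5)·3) = (25, 13)
w2 = Bw1 = (1·25 + 7·13; 7·25 + (-5)·13) = (116, 110)
w3 = Bw2 = (886, 262)
Bw3 = (2720, 4892)
w3·Bw3 = 3691624; w3·w3 = 853640; μ ≈ 3691624/853640 = 4.3246

4.3246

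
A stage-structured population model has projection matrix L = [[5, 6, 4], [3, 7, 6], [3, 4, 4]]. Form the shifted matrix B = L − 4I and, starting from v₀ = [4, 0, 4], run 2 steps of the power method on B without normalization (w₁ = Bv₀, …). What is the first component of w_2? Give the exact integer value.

284

B = L − 4I has rows (1, 6, 4); (3, 3, 6); (3, 4, 0)
w1 = Bv₀ = (20, 36, 12)
w2 = Bw1 = (284, 240, 204)
Requested component of w2: 284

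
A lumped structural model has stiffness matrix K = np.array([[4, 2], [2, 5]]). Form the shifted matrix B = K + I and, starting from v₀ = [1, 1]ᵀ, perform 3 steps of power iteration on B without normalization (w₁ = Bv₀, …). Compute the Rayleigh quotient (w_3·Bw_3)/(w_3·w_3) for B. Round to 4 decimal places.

7.5610

B = K + I has rows (5, 2); (2, 6)
w1 = Bv₀ = (5·1 + 2·1; 2·1 + 6·1) = (7, 8)
w2 = Bw1 = (5·7 + 2·8; 2·7 + 6·8) = (51, 62)
w3 = Bw2 = (379, 474)
Bw3 = (2843, 3602)
w3·Bw3 = 2784845; w3·w3 = 368317; μ ≈ 2784845/368317 = 7.5610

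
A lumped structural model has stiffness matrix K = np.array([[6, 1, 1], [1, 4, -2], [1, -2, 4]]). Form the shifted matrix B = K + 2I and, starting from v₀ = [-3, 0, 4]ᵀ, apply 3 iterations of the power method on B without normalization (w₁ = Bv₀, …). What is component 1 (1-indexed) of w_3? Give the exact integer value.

B = K + 2I has rows (8, 1, 1); (1, 6, -2); (1, -2, 6)
w1 = Bv₀ = (-20, -11, 21)
w2 = Bw1 = (-150, -128, 128)
w3 = Bw2 = (-1200, -1174, 874)
Requested component of w3: -1200

-1200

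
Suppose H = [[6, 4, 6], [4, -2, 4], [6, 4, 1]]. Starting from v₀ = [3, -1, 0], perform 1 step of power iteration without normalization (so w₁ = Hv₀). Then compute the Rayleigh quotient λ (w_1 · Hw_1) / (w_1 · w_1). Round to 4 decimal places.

11.0000

w1 = Hv₀ = (14, 14, 14)
Hw1 = (224, 84, 154)
w1·Hw1 = 14·224 + 14·84 + 14·154 = 6468; w1·w1 = 14·14 + 14·14 + 14·14 = 588
λ ≈ 6468/588 = 11.0000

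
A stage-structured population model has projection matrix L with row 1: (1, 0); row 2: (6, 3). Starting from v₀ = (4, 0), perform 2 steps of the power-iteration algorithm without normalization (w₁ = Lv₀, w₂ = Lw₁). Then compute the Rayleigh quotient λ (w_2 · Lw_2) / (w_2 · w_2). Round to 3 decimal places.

3.246

w1 = Lv₀ = (4, 24)
w2 = Lw1 = (4, 96)
Lw2 = (4, 312)
w2·Lw2 = 4·4 + 96·312 = 29968; w2·w2 = 4·4 + 96·96 = 9232
λ ≈ 29968/9232 = 3.246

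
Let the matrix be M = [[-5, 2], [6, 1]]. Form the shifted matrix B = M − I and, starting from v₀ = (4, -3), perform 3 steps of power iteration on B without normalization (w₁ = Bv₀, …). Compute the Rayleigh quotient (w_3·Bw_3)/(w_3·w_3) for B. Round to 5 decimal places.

μ ≈ -7.58164

B = M − I has rows (-6, 2); (6, 0)
w1 = Bv₀ = ((-6)·4 + 2·(-3); 6·4 + 0·(-3)) = (-30, 24)
w2 = Bw1 = ((-6)·(-30) + 2·24; 6·(-30) + 0·24) = (228, -180)
w3 = Bw2 = (-1728, 1368)
Bw3 = (13104, -10368)
w3·Bw3 = -36827136; w3·w3 = 4857408; μ ≈ -36827136/4857408 = -7.58164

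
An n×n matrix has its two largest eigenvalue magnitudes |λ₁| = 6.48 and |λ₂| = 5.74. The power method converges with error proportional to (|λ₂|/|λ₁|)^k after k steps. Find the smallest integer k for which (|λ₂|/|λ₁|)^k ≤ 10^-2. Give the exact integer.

|λ₂/λ₁| = 5.74/6.48 = 0.88580
Need k ≥ ln(10^-2) / ln(0.88580) = -4.6052 / -0.1213 ≈ 37.977
Smallest integer k satisfying the bound: 38

38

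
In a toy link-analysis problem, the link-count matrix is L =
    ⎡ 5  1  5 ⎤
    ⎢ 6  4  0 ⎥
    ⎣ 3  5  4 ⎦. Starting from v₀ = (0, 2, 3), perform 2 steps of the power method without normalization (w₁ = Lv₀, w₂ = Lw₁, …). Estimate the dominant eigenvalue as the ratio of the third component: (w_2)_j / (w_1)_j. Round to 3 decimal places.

8.136

w1 = Lv₀ = (17, 8, 22)
w2 = Lw1 = (203, 134, 179)
Ratio at component: 179 / 22 = 8.136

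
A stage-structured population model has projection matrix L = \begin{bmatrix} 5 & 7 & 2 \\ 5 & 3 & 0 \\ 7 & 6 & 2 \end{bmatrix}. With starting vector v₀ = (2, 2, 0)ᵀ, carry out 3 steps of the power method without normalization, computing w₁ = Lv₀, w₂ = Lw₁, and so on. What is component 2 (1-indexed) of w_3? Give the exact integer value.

1924

w1 = Lv₀ = (5·2 + 7·2 + 2·0; 5·2 + 3·2 + 0·0; 7·2 + 6·2 + 2·0) = (24, 16, 26)
w2 = Lw1 = (5·24 + 7·16 + 2·26; 5·24 + 3·16 + 0·26; 7·24 + 6·16 + 2·26) = (284, 168, 316)
w3 = Lw2 = (3228, 1924, 3628)
The requested component of w3 is 1924.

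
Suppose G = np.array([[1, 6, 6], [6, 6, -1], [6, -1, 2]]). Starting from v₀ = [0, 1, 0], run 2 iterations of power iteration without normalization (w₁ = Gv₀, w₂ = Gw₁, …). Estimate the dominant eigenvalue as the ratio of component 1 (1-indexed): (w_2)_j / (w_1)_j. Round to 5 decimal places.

6.00000

w1 = Gv₀ = (1·0 + 6·1 + 6·0; 6·0 + 6·1 + (-1)·0; 6·0 + (-1)·1 + 2·0) = (6, 6, -1)
w2 = Gw1 = (1·6 + 6·6 + 6·(-1); 6·6 + 6·6 + (-1)·(-1); 6·6 + (-1)·6 + 2·(-1)) = (36, 73, 28)
Ratio at component: 36 / 6 = 6.00000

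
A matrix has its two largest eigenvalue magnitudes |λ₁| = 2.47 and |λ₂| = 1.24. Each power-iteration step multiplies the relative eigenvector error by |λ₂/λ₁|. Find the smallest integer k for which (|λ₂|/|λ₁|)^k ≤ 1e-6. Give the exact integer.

|λ₂/λ₁| = 1.24/2.47 = 0.50202
Need k ≥ ln(1e-6) / ln(0.50202) = -13.8155 / -0.6891 ≈ 20.048
Smallest integer k satisfying the bound: 21

21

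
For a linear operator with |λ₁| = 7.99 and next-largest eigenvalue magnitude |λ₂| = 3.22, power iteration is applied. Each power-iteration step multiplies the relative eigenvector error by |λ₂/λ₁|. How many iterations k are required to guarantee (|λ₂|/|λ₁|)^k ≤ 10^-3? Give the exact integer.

8

|λ₂/λ₁| = 3.22/7.99 = 0.40300
Need k ≥ ln(10^-3) / ln(0.40300) = -6.9078 / -0.9088 ≈ 7.601
Smallest integer k satisfying the bound: 8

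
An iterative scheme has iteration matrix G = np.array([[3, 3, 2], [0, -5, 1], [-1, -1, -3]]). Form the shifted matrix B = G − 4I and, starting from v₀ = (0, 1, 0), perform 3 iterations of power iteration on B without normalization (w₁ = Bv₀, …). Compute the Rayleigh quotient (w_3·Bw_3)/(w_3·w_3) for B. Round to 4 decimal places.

μ ≈ -8.8757

B = G − 4I has rows (-1, 3, 2); (0, -9, 1); (-1, -1, -7)
w1 = Bv₀ = ((-1)·0 + 3·1 + 2·0; 0·0 + (-9)·1 + 1·0; (-1)·0 + (-1)·1 + (-7)·0) = (3, -9, -1)
w2 = Bw1 = ((-1)·3 + 3·(-9) + 2·(-1); 0·3 + (-9)·(-9) + 1·(-1); (-1)·3 + (-1)·(-9) + (-7)·(-1)) = (-32, 80, 13)
w3 = Bw2 = (298, -707, -139)
Bw3 = (-2697, 6224, 1382)
w3·Bw3 = -5396172; w3·w3 = 607974; μ ≈ -5396172/607974 = -8.8757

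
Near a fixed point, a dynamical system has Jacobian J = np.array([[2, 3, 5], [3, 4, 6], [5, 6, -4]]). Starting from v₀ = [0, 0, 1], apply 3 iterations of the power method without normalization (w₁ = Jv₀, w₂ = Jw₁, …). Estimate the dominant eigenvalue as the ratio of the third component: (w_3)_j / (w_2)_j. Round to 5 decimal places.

w1 = Jv₀ = (2·0 + 3·0 + 5·1; 3·0 + 4·0 + 6·1; 5·0 + 6·0 + (-4)·1) = (5, 6, -4)
w2 = Jw1 = (2·5 + 3·6 + 5·(-4); 3·5 + 4·6 + 6·(-4); 5·5 + 6·6 + (-4)·(-4)) = (8, 15, 77)
w3 = Jw2 = (446, 546, -178)
Ratio at component: -178 / 77 = -2.31169

λ ≈ -2.31169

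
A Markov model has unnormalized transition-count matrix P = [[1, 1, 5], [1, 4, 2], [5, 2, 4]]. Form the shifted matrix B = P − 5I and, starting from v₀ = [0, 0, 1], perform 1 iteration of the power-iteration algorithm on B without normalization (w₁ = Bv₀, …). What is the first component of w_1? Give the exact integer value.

B = P − 5I has rows (-4, 1, 5); (1, -1, 2); (5, 2, -1)
w1 = Bv₀ = ((-4)·0 + 1·0 + 5·1; 1·0 + (-1)·0 + 2·1; 5·0 + 2·0 + (-1)·1) = (5, 2, -1)
Requested component of w1: 5

5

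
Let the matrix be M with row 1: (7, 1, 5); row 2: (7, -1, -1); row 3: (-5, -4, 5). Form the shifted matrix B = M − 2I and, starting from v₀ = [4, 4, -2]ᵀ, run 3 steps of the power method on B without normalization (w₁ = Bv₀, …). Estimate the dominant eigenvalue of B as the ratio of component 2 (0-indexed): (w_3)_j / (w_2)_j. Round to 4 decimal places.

2.0075

B = M − 2I has rows (5, 1, 5); (7, -3, -1); (-5, -4, 3)
w1 = Bv₀ = (14, 18, -42)
w2 = Bw1 = (-122, 86, -268)
w3 = Bw2 = (-1864, -844, -538)
Ratio: -538/-268 = 2.0075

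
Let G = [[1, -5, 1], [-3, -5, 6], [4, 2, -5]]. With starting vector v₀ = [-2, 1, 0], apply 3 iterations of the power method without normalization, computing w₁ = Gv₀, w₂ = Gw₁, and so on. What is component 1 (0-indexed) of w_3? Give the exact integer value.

w1 = Gv₀ = (1·(-2) + (-5)·1 + 1·0; (-3)·(-2) + (-5)·1 + 6·0; 4·(-2) + 2·1 + (-5)·0) = (-7, 1, -6)
w2 = Gw1 = (1·(-7) + (-5)·1 + 1·(-6); (-3)·(-7) + (-5)·1 + 6·(-6); 4·(-7) + 2·1 + (-5)·(-6)) = (-18, -20, 4)
w3 = Gw2 = (86, 178, -132)
The requested component of w3 is 178.

178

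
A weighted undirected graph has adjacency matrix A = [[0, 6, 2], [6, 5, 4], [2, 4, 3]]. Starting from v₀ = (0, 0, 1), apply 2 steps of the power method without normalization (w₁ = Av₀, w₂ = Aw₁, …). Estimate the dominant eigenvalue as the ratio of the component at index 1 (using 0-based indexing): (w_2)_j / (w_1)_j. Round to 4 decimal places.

λ ≈ 11.0000

w1 = Av₀ = (2, 4, 3)
w2 = Aw1 = (30, 44, 29)
Ratio at component: 44 / 4 = 11.0000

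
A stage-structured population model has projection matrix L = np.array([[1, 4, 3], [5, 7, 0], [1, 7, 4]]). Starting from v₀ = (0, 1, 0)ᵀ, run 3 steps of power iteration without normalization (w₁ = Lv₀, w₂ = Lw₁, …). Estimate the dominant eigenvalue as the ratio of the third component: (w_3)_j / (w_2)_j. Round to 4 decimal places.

10.6173

w1 = Lv₀ = (4, 7, 7)
w2 = Lw1 = (53, 69, 81)
w3 = Lw2 = (572, 748, 860)
Ratio at component: 860 / 81 = 10.6173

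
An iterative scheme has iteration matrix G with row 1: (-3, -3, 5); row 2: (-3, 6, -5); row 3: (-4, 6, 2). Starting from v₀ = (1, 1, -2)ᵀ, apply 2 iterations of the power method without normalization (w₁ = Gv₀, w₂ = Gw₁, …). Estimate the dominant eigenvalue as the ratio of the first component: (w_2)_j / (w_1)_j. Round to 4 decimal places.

w1 = Gv₀ = ((-3)·1 + (-3)·1 + 5·(-2); (-3)·1 + 6·1 + (-5)·(-2); (-4)·1 + 6·1 + 2·(-2)) = (-16, 13, -2)
w2 = Gw1 = ((-3)·(-16) + (-3)·13 + 5·(-2); (-3)·(-16) + 6·13 + (-5)·(-2); (-4)·(-16) + 6·13 + 2·(-2)) = (-1, 136, 138)
Ratio at component: -1 / -16 = 0.0625

λ ≈ 0.0625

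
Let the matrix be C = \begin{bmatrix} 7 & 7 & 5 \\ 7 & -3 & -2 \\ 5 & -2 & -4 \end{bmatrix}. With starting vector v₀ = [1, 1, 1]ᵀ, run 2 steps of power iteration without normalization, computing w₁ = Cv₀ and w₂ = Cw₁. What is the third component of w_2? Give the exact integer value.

w1 = Cv₀ = (7·1 + 7·1 + 5·1; 7·1 + (-3)·1 + (-2)·1; 5·1 + (-2)·1 + (-4)·1) = (19, 2, -1)
w2 = Cw1 = (7·19 + 7·2 + 5·(-1); 7·19 + (-3)·2 + (-2)·(-1); 5·19 + (-2)·2 + (-4)·(-1)) = (142, 129, 95)
The requested component of w2 is 95.

95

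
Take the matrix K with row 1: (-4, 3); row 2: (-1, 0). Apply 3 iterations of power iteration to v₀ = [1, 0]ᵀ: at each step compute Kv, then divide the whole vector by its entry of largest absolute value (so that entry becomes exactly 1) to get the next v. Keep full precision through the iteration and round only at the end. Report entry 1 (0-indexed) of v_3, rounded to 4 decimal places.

0.3250

Kv0 = (-4.00000, -1.00000); divide by -4.00000 → v1 = (1.00000, 0.25000)
Kv1 = (-3.25000, -1.00000); divide by -3.25000 → v2 = (1.00000, 0.30769)
Kv2 = (-3.07692, -1.00000); divide by -3.07692 → v3 = (1.00000, 0.32500)
Requested entry of v3: -13/-40 = 0.3250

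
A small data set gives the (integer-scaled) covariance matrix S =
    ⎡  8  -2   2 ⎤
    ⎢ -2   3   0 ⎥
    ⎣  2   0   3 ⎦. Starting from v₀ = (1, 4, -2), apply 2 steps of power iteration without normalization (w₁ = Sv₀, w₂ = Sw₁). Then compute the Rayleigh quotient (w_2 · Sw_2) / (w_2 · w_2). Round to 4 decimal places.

w1 = Sv₀ = (-4, 10, -4)
w2 = Sw1 = (-60, 38, -20)
Sw2 = (-596, 234, -180)
w2·Sw2 = (-60)·(-596) + 38·234 + (-20)·(-180) = 48252; w2·w2 = (-60)·(-60) + 38·38 + (-20)·(-20) = 5444
λ ≈ 48252/5444 = 8.8633

λ ≈ 8.8633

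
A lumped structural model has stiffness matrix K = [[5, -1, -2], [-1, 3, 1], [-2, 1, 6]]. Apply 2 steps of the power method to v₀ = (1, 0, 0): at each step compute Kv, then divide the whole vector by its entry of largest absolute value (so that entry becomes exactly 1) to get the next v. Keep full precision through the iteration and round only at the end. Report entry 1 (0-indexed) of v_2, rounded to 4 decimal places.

-0.3333

Kv0 = (5.00000, -1.00000, -2.00000); divide by 5.00000 → v1 = (1.00000, -0.20000, -0.40000)
Kv1 = (6.00000, -2.00000, -4.60000); divide by 6.00000 → v2 = (1.00000, -0.33333, -0.76667)
Requested entry of v2: -10/30 = -0.3333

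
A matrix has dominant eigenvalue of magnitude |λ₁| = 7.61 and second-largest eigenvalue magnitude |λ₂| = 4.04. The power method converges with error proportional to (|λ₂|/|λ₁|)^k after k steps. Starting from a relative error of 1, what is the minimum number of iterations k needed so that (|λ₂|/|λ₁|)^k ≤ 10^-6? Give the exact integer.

22

|λ₂/λ₁| = 4.04/7.61 = 0.53088
Need k ≥ ln(10^-6) / ln(0.53088) = -13.8155 / -0.6332 ≈ 21.818
Smallest integer k satisfying the bound: 22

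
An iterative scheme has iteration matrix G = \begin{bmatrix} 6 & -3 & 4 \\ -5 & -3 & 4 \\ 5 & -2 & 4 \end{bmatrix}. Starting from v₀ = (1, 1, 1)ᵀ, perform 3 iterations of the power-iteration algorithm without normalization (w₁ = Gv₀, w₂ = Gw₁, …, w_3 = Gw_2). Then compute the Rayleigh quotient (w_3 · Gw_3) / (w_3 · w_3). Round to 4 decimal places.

9.9702

w1 = Gv₀ = (7, -4, 7)
w2 = Gw1 = (82, 5, 71)
w3 = Gw2 = (761, -141, 684)
Gw3 = (7725, -646, 6823)
w3·Gw3 = 761·7725 + (-141)·(-646) + 684·6823 = 10636743; w3·w3 = 761·761 + (-141)·(-141) + 684·684 = 1066858
λ ≈ 10636743/1066858 = 9.9702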